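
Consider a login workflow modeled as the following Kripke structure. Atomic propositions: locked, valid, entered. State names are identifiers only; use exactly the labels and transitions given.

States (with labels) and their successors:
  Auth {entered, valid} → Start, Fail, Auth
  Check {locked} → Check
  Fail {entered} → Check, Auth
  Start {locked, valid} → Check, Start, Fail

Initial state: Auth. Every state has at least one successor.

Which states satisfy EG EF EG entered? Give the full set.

{Auth, Fail, Start}

States satisfying EF EG entered: {Auth, Fail, Start}.
States satisfying EG EF EG entered: {Auth, Fail, Start}.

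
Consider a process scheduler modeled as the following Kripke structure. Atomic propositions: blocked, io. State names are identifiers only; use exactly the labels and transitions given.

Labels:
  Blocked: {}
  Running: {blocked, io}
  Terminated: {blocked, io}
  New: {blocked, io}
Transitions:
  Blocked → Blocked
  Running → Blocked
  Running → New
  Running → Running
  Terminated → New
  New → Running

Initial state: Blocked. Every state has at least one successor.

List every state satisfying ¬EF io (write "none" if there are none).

{Blocked}

States satisfying io: {Running, Terminated, New}.
States satisfying EF io: {Running, Terminated, New}.
States satisfying ¬EF io: {Blocked}.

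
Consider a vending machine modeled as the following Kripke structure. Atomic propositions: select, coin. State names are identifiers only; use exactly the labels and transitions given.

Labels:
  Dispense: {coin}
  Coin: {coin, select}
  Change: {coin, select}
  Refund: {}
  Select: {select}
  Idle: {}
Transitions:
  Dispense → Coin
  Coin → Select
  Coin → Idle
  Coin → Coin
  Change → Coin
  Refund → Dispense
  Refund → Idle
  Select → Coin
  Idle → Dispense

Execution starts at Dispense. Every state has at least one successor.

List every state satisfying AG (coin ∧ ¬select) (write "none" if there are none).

none

States satisfying coin ∧ ¬select: {Dispense}.
States satisfying AG (coin ∧ ¬select): ∅.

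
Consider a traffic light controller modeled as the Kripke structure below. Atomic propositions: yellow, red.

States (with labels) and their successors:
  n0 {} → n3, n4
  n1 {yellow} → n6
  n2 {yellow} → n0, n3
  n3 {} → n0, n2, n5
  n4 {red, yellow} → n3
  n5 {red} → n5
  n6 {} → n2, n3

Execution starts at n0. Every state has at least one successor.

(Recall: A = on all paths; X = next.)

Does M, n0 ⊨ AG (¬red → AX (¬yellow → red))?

Does not hold

States satisfying ¬red → AX (¬yellow → red): {n4, n5}.
States satisfying AG (¬red → AX (¬yellow → red)): {n5}.
n0 is reachable from n0 and violates ¬red → AX (¬yellow → red), so AG fails at n0.
n0 ∉ Sat(AG (¬red → AX (¬yellow → red))).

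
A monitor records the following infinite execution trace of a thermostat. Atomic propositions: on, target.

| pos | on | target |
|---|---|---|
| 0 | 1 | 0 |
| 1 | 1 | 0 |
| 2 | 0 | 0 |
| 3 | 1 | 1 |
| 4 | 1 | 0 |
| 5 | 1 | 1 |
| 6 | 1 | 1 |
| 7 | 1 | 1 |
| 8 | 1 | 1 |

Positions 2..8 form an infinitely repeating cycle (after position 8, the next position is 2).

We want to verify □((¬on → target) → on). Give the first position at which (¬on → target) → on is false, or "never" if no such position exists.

never

(¬on → target) → on holds at every position 0..8, and those are all the positions the trace ever visits, so the invariant □((¬on → target) → on) is never violated.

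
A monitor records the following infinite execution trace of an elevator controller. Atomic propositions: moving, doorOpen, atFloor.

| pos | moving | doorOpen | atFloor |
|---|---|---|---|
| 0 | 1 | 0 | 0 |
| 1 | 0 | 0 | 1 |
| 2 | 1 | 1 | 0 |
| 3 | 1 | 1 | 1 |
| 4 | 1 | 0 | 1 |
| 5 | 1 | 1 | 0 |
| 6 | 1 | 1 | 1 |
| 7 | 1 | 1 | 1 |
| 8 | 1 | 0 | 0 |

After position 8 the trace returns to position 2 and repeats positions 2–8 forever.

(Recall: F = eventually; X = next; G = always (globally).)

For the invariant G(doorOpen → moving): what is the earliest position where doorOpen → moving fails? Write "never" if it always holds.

doorOpen → moving holds at every position 0..8, and those are all the positions the trace ever visits, so the invariant G(doorOpen → moving) is never violated.

never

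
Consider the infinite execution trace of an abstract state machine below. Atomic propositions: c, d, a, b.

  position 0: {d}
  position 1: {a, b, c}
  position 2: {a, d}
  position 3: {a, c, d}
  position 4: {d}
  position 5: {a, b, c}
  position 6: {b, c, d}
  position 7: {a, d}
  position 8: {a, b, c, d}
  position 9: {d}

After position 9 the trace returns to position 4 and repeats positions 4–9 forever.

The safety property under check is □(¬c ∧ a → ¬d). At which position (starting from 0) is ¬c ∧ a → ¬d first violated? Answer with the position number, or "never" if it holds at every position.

Check ¬c ∧ a → ¬d at each position in order: 0 ✓, 1 ✓.
At position 2 the labels are {a, d}, so ¬c ∧ a → ¬d is false there. This is the first violation.

2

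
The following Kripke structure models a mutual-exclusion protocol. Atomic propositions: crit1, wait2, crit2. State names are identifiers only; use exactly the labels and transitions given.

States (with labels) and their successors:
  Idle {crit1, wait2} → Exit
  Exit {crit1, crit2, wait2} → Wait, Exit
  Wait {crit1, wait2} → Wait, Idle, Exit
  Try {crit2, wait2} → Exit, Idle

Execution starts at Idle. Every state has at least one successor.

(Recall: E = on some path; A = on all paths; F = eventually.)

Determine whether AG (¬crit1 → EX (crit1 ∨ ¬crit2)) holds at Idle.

States satisfying ¬crit1 → EX (crit1 ∨ ¬crit2): {Idle, Exit, Wait, Try}.
States satisfying AG (¬crit1 → EX (crit1 ∨ ¬crit2)): {Idle, Exit, Wait, Try}.
Every state reachable from Idle satisfies ¬crit1 → EX (crit1 ∨ ¬crit2).
Idle ∈ Sat(AG (¬crit1 → EX (crit1 ∨ ¬crit2))).

Yes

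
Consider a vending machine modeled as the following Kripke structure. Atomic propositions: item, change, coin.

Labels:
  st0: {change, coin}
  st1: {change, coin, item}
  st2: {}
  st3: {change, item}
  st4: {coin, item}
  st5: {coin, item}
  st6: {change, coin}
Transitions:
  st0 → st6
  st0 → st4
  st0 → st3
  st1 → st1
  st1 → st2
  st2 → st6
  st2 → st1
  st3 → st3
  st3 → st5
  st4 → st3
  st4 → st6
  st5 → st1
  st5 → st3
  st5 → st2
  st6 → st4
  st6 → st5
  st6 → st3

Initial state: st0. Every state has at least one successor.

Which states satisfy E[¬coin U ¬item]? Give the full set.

{st0, st2, st6}

States satisfying ¬coin: {st2, st3}.
States satisfying ¬item: {st0, st2, st6}.
States satisfying E[¬coin U ¬item]: {st0, st2, st6}.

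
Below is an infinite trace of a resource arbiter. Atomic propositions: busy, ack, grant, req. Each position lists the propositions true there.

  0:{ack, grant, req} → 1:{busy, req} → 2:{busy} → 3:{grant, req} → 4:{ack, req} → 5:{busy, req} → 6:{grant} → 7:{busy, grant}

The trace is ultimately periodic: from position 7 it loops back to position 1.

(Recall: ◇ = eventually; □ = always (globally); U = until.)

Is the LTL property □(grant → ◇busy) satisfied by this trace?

grant → ◇busy holds at every position 0..7, and those are all positions ever visited, so □(grant → ◇busy) holds.
Positions where grant holds: 0, 3, 6, 7.
Check ◇busy at each: 0→ok, 3→ok, 6→ok, 7→ok.

Yes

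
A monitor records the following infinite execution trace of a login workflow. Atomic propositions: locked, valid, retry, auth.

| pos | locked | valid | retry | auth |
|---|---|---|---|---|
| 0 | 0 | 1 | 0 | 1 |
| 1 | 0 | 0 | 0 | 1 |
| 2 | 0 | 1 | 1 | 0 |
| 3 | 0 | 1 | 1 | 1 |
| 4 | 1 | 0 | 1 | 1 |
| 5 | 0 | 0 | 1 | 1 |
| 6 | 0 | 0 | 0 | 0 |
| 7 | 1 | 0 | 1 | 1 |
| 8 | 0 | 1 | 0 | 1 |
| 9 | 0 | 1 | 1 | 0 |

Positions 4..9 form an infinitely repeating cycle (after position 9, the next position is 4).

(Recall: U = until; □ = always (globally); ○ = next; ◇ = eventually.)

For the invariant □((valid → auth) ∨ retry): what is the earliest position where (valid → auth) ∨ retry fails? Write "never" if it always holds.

(valid → auth) ∨ retry holds at every position 0..9, and those are all the positions the trace ever visits, so the invariant □((valid → auth) ∨ retry) is never violated.

never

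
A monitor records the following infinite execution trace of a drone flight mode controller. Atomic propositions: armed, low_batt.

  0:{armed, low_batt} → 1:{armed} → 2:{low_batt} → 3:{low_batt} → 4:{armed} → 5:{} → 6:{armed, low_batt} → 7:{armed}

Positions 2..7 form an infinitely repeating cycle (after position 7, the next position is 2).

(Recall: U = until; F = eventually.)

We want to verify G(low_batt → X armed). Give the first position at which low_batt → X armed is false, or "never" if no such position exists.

Check low_batt → X armed at each position in order: 0 ✓, 1 ✓.
At position 2 the labels are {low_batt} and the next position 3 has {low_batt}, so low_batt → X armed is false there. This is the first violation.

2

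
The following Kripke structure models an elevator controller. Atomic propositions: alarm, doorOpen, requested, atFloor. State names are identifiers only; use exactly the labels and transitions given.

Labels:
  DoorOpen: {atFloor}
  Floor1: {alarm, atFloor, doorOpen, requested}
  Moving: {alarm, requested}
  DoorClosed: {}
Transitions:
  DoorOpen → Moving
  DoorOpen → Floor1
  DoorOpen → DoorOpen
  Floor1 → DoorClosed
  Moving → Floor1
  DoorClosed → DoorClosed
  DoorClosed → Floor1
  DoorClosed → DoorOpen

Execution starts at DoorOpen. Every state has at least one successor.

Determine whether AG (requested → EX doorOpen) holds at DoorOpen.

States satisfying requested → EX doorOpen: {DoorOpen, Moving, DoorClosed}.
States satisfying AG (requested → EX doorOpen): ∅.
Floor1 is reachable from DoorOpen and violates requested → EX doorOpen, so AG fails at DoorOpen.
DoorOpen ∉ Sat(AG (requested → EX doorOpen)).

Violated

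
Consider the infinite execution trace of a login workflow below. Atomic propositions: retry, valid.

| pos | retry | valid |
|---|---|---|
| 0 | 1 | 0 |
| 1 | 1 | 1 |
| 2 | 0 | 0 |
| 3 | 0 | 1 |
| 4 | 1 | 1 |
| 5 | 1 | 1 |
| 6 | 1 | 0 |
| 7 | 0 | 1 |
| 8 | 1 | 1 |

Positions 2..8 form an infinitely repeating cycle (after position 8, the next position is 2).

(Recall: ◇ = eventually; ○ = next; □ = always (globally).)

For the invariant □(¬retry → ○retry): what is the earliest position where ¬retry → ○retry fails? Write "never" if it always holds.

Check ¬retry → ○retry at each position in order: 0 ✓, 1 ✓.
At position 2 the labels are {} and the next position 3 has {valid}, so ¬retry → ○retry is false there. This is the first violation.

2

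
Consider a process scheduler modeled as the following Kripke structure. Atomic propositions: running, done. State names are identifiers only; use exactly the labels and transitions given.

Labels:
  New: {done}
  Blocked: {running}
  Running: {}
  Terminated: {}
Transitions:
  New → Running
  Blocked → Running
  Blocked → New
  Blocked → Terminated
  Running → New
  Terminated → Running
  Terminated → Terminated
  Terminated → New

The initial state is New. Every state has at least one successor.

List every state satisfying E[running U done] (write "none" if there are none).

{New, Blocked}

States satisfying running: {Blocked}.
States satisfying done: {New}.
States satisfying E[running U done]: {New, Blocked}.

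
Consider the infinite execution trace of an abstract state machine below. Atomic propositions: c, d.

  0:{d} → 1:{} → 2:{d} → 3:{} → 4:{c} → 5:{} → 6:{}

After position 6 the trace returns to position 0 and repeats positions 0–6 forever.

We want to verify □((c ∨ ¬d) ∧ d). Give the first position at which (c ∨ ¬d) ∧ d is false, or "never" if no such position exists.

At position 0 the labels are {d}, so (c ∨ ¬d) ∧ d is false there. This is the first violation.

0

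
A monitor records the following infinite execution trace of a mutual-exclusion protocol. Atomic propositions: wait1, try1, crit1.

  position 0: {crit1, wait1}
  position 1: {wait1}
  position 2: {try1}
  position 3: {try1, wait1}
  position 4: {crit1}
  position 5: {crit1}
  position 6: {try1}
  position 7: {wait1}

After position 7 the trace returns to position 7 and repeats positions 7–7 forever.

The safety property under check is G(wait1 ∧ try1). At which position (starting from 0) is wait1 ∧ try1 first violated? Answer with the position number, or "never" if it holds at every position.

At position 0 the labels are {crit1, wait1}, so wait1 ∧ try1 is false there. This is the first violation.

0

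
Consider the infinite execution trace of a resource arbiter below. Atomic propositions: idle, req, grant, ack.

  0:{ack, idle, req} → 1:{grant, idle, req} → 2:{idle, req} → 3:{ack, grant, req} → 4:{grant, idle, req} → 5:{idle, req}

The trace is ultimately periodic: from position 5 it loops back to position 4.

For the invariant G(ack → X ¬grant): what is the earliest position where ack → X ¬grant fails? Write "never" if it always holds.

At position 0 the labels are {ack, idle, req} and the next position 1 has {grant, idle, req}, so ack → X ¬grant is false there. This is the first violation.

0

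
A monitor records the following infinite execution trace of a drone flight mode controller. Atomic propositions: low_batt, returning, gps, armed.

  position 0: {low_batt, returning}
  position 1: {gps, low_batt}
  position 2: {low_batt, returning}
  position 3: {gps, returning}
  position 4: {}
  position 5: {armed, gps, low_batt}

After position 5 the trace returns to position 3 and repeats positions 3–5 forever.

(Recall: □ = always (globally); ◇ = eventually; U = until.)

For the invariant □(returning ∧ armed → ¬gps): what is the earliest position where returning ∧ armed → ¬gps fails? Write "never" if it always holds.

never

returning ∧ armed → ¬gps holds at every position 0..5, and those are all the positions the trace ever visits, so the invariant □(returning ∧ armed → ¬gps) is never violated.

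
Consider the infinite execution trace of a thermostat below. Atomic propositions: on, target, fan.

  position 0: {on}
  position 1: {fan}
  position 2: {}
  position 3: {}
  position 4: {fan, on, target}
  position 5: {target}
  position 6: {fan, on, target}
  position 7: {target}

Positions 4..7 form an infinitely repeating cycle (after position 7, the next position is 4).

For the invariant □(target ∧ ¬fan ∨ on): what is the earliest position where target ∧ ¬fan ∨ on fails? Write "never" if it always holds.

1

Check target ∧ ¬fan ∨ on at each position in order: 0 ✓.
At position 1 the labels are {fan}, so target ∧ ¬fan ∨ on is false there. This is the first violation.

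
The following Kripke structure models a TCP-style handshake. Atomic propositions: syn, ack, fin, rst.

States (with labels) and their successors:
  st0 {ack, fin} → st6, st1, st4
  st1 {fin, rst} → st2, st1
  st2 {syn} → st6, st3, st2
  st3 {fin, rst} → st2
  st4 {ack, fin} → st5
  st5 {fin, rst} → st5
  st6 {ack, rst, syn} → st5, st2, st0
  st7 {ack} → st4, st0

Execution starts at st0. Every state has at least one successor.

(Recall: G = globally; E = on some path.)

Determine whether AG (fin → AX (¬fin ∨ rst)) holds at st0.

States satisfying fin → AX (¬fin ∨ rst): {st1, st2, st3, st4, st5, st6, st7}.
States satisfying AG (fin → AX (¬fin ∨ rst)): {st4, st5}.
st0 is reachable from st0 and violates fin → AX (¬fin ∨ rst), so AG fails at st0.
st0 ∉ Sat(AG (fin → AX (¬fin ∨ rst))).

No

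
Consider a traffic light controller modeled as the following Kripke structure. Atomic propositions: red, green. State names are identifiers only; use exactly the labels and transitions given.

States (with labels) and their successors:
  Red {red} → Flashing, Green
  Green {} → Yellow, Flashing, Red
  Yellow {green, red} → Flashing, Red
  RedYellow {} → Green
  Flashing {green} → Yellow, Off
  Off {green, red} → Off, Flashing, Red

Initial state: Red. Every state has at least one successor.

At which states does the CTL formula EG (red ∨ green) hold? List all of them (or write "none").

{Red, Yellow, Flashing, Off}

States satisfying red ∨ green: {Red, Yellow, Flashing, Off}.
States satisfying EG (red ∨ green): {Red, Yellow, Flashing, Off}.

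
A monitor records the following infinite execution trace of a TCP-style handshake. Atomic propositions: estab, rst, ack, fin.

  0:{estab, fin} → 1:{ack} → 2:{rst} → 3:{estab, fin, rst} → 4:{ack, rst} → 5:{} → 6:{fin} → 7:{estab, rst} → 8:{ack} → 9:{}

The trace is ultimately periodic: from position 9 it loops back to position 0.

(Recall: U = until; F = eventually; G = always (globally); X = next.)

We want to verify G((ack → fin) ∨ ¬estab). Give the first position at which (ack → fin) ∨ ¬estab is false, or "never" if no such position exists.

never

(ack → fin) ∨ ¬estab holds at every position 0..9, and those are all the positions the trace ever visits, so the invariant G((ack → fin) ∨ ¬estab) is never violated.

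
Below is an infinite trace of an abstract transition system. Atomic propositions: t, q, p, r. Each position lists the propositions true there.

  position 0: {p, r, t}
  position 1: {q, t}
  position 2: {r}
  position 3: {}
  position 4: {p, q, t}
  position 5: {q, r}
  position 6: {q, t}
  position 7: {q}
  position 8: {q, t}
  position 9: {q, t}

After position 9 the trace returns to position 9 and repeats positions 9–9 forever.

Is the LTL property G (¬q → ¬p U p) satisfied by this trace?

Satisfied

¬q → ¬p U p holds at every position 0..9, and those are all positions ever visited, so G (¬q → ¬p U p) holds.
Positions where ¬q holds: 0, 2, 3.
Check ¬p U p at each: 0→ok, 2→ok, 3→ok.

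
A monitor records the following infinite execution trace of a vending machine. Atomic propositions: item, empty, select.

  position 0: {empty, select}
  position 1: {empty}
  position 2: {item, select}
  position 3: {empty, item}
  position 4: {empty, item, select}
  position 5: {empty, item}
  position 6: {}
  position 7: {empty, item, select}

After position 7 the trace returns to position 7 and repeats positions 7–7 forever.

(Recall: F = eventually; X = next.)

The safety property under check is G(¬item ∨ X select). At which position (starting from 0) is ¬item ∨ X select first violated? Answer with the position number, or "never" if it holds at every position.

2

Check ¬item ∨ X select at each position in order: 0 ✓, 1 ✓.
At position 2 the labels are {item, select} and the next position 3 has {empty, item}, so ¬item ∨ X select is false there. This is the first violation.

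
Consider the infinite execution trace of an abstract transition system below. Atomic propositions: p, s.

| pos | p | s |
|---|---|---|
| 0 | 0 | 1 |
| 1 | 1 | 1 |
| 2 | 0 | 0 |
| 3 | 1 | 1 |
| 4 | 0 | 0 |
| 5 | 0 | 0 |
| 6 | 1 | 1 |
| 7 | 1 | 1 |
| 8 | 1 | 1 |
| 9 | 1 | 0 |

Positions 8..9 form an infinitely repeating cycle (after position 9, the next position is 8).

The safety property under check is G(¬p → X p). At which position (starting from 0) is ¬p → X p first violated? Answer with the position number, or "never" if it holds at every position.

Check ¬p → X p at each position in order: 0 ✓, 1 ✓, 2 ✓, 3 ✓.
At position 4 the labels are {} and the next position 5 has {}, so ¬p → X p is false there. This is the first violation.

4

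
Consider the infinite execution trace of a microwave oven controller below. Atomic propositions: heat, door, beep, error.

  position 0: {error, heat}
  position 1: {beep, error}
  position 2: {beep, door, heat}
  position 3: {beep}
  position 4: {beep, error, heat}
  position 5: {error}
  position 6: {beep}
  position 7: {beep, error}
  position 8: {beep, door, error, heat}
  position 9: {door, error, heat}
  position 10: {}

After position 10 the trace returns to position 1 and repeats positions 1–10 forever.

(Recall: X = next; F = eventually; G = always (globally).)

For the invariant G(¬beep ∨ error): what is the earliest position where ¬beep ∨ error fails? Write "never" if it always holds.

2

Check ¬beep ∨ error at each position in order: 0 ✓, 1 ✓.
At position 2 the labels are {beep, door, heat}, so ¬beep ∨ error is false there. This is the first violation.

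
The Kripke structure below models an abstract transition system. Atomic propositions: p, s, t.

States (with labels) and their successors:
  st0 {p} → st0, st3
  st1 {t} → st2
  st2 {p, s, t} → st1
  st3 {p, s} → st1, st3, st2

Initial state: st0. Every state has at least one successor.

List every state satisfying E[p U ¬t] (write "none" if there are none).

States satisfying p: {st0, st2, st3}.
States satisfying ¬t: {st0, st3}.
States satisfying E[p U ¬t]: {st0, st3}.

{st0, st3}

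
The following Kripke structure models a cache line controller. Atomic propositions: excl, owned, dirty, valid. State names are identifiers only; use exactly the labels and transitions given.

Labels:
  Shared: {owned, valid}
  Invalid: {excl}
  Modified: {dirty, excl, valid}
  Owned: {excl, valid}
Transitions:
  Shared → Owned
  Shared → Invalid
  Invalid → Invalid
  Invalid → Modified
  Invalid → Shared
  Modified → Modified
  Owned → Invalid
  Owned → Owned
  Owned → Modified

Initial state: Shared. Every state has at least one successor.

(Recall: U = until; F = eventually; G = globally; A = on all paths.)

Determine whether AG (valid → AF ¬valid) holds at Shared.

States satisfying valid → AF ¬valid: {Invalid}.
States satisfying AG (valid → AF ¬valid): ∅.
Modified is reachable from Shared and violates valid → AF ¬valid, so AG fails at Shared.
Shared ∉ Sat(AG (valid → AF ¬valid)).

No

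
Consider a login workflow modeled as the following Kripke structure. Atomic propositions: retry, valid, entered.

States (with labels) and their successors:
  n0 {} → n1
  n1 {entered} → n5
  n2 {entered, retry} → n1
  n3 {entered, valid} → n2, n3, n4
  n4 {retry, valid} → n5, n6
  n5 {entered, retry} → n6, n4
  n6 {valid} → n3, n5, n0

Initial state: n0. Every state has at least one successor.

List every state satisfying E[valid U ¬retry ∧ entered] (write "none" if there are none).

States satisfying valid: {n3, n4, n6}.
States satisfying ¬retry ∧ entered: {n1, n3}.
States satisfying E[valid U ¬retry ∧ entered]: {n1, n3, n4, n6}.

{n1, n3, n4, n6}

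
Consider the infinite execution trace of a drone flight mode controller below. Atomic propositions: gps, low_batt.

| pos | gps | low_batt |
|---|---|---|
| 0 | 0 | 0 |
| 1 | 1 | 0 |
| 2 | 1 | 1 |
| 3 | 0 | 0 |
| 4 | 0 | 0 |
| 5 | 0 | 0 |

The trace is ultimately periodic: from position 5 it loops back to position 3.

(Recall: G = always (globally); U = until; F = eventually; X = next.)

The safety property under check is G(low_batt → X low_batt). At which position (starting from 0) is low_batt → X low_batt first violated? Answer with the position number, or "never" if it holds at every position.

Check low_batt → X low_batt at each position in order: 0 ✓, 1 ✓.
At position 2 the labels are {gps, low_batt} and the next position 3 has {}, so low_batt → X low_batt is false there. This is the first violation.

2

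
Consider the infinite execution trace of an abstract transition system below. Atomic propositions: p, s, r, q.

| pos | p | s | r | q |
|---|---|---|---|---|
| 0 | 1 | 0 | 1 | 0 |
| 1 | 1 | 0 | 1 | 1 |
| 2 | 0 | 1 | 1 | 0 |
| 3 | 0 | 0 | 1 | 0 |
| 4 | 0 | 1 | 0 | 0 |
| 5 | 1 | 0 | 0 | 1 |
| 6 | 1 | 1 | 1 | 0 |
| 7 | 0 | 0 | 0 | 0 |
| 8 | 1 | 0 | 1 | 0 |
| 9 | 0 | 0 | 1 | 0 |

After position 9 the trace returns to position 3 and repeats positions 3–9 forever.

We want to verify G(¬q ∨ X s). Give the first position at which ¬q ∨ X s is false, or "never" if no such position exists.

never

¬q ∨ X s holds at every position 0..9, and those are all the positions the trace ever visits, so the invariant G(¬q ∨ X s) is never violated.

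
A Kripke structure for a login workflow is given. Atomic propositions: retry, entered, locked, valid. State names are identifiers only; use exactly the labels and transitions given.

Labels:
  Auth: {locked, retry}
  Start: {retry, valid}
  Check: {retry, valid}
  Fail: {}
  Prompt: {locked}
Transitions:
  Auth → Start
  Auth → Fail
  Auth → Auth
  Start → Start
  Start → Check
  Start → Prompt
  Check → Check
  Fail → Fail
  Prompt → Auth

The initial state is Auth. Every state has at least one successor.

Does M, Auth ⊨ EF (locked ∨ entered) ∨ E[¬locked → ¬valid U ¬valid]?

States satisfying locked ∨ entered: {Auth, Prompt}.
States satisfying EF (locked ∨ entered): {Auth, Start, Prompt}.
States satisfying ¬locked → ¬valid: {Auth, Fail, Prompt}.
States satisfying ¬valid: {Auth, Fail, Prompt}.
States satisfying E[¬locked → ¬valid U ¬valid]: {Auth, Fail, Prompt}.
States satisfying EF (locked ∨ entered) ∨ E[¬locked → ¬valid U ¬valid]: {Auth, Start, Fail, Prompt}.
Auth ∈ Sat(EF (locked ∨ entered) ∨ E[¬locked → ¬valid U ¬valid]).

Holds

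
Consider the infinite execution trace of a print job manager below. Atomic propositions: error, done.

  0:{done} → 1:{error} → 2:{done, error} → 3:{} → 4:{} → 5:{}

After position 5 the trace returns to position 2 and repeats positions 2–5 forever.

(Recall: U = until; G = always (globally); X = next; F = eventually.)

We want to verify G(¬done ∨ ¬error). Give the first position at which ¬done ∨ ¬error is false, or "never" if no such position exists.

Check ¬done ∨ ¬error at each position in order: 0 ✓, 1 ✓.
At position 2 the labels are {done, error}, so ¬done ∨ ¬error is false there. This is the first violation.

2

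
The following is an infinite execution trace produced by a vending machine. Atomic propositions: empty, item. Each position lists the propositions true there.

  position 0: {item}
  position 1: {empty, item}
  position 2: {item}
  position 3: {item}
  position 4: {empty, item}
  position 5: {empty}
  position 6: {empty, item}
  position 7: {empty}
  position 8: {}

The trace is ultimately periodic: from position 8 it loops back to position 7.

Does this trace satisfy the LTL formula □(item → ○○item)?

item → ○○item must hold at every position from 0 onward. It fails at position 3, so □(item → ○○item) is false.
Positions where item holds: 0, 1, 2, 3, 4, 6.
Check ○○item at each: 0→ok, 1→ok, 2→ok, 3→fails, 4→ok, 6→fails.

No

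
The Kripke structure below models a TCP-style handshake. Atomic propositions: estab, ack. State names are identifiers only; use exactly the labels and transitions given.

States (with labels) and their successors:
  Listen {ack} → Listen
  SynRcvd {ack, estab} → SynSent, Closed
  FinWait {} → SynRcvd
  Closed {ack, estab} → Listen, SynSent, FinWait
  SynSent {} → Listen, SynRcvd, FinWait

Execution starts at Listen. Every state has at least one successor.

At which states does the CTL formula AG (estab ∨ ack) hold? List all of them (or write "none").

{Listen}

States satisfying estab ∨ ack: {Listen, SynRcvd, Closed}.
States satisfying AG (estab ∨ ack): {Listen}.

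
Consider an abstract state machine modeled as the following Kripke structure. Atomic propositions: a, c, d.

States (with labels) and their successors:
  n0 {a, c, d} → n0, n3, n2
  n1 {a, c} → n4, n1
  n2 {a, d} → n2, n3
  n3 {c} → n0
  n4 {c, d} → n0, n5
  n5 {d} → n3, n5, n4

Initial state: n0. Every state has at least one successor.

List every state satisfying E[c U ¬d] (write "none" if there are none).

{n0, n1, n3, n4}

States satisfying c: {n0, n1, n3, n4}.
States satisfying ¬d: {n1, n3}.
States satisfying E[c U ¬d]: {n0, n1, n3, n4}.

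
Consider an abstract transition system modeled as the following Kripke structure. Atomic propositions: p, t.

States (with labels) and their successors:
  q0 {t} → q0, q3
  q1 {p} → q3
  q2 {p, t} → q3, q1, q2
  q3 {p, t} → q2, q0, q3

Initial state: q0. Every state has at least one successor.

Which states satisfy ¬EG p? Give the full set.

States satisfying p: {q1, q2, q3}.
States satisfying EG p: {q1, q2, q3}.
States satisfying ¬EG p: {q0}.

{q0}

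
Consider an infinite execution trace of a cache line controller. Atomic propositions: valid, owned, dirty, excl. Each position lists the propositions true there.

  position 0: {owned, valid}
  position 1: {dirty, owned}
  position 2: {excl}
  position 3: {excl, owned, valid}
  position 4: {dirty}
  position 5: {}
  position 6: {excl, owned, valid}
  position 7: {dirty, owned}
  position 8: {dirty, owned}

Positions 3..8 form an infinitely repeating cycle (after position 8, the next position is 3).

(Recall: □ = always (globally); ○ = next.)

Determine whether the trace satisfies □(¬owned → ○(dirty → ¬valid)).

¬owned → ○(dirty → ¬valid) holds at every position 0..8, and those are all positions ever visited, so □(¬owned → ○(dirty → ¬valid)) holds.
Positions where ¬owned holds: 2, 4, 5.
Check ○(dirty → ¬valid) at each: 2→ok, 4→ok, 5→ok.

Satisfied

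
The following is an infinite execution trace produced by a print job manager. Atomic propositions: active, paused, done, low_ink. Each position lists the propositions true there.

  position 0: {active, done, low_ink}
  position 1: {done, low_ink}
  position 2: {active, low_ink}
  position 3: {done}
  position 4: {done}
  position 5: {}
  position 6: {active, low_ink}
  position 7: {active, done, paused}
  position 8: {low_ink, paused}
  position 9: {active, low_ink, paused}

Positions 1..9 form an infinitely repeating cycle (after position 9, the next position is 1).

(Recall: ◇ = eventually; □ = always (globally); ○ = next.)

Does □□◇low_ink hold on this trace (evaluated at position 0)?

Holds

□◇low_ink holds at every position 0..9, and those are all positions ever visited, so □□◇low_ink holds.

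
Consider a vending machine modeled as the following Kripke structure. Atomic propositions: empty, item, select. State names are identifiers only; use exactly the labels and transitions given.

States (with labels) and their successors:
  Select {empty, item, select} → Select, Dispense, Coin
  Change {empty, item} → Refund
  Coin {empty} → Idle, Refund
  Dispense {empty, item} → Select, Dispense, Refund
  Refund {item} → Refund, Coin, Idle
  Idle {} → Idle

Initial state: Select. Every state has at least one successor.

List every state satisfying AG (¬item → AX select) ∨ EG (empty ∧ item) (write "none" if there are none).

{Select, Dispense}

States satisfying ¬item → AX select: {Select, Change, Dispense, Refund}.
States satisfying AG (¬item → AX select): ∅.
States satisfying empty ∧ item: {Select, Change, Dispense}.
States satisfying EG (empty ∧ item): {Select, Dispense}.
States satisfying AG (¬item → AX select) ∨ EG (empty ∧ item): {Select, Dispense}.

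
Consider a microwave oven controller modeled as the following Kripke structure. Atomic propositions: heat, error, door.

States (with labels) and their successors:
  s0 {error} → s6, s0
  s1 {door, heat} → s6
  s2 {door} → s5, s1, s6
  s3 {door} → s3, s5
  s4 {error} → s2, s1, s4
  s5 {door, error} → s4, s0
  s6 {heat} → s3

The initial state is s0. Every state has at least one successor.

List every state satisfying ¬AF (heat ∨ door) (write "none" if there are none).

{s0, s4}

States satisfying heat ∨ door: {s1, s2, s3, s5, s6}.
States satisfying AF (heat ∨ door): {s1, s2, s3, s5, s6}.
States satisfying ¬AF (heat ∨ door): {s0, s4}.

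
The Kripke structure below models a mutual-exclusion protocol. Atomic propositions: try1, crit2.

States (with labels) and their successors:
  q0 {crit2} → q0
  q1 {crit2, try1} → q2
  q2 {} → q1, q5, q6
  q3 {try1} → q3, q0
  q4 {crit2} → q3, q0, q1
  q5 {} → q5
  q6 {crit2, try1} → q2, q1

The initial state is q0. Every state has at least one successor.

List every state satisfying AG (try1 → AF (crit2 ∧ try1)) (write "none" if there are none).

{q0, q1, q2, q5, q6}

States satisfying try1 → AF (crit2 ∧ try1): {q0, q1, q2, q4, q5, q6}.
States satisfying AG (try1 → AF (crit2 ∧ try1)): {q0, q1, q2, q5, q6}.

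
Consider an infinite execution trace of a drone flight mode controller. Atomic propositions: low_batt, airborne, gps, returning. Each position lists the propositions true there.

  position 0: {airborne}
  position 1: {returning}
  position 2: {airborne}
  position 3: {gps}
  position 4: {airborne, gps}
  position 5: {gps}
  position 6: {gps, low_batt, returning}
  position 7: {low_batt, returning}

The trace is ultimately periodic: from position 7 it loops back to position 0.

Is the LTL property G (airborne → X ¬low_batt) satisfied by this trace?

airborne → X ¬low_batt holds at every position 0..7, and those are all positions ever visited, so G (airborne → X ¬low_batt) holds.
Positions where airborne holds: 0, 2, 4.
Check X ¬low_batt at each: 0→ok, 2→ok, 4→ok.

Satisfied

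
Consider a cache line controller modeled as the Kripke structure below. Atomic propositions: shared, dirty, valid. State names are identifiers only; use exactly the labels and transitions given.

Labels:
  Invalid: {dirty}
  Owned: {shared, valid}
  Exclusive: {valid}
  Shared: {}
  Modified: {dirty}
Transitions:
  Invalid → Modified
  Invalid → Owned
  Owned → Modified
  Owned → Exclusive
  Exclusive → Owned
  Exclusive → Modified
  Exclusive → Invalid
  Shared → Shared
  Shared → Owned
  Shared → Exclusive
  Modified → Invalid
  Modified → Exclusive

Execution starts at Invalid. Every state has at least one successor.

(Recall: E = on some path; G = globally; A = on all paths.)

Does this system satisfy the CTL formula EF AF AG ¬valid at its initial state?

Does not hold

States satisfying AF AG ¬valid: ∅.
States satisfying EF AF AG ¬valid: ∅.
No suitable path/successor from Invalid witnesses the formula.
Invalid ∉ Sat(EF AF AG ¬valid).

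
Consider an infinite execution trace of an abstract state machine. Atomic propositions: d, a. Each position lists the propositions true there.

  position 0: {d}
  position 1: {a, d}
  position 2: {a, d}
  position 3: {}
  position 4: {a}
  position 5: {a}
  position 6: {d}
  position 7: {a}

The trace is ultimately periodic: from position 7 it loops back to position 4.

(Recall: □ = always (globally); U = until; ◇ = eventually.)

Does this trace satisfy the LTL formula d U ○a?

Yes

Walking from position 0: ○a first holds at position 0, and d holds at every earlier position along the way, so d U ○a holds.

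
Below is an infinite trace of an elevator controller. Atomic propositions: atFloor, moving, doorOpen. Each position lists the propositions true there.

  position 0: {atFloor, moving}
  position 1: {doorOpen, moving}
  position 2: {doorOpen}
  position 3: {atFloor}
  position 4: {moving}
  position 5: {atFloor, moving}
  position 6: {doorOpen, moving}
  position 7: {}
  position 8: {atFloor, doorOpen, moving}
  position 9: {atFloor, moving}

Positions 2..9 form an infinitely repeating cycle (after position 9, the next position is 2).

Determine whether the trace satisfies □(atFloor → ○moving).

No

atFloor → ○moving must hold at every position from 0 onward. It fails at position 9, so □(atFloor → ○moving) is false.
Positions where atFloor holds: 0, 3, 5, 8, 9.
Check ○moving at each: 0→ok, 3→ok, 5→ok, 8→ok, 9→fails.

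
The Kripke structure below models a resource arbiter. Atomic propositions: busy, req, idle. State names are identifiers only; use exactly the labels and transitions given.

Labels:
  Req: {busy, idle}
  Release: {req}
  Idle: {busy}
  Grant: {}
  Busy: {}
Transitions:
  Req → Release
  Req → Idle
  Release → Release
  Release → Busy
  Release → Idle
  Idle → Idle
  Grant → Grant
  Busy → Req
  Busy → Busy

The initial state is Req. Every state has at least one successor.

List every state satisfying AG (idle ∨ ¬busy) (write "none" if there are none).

States satisfying idle ∨ ¬busy: {Req, Release, Grant, Busy}.
States satisfying AG (idle ∨ ¬busy): {Grant}.

{Grant}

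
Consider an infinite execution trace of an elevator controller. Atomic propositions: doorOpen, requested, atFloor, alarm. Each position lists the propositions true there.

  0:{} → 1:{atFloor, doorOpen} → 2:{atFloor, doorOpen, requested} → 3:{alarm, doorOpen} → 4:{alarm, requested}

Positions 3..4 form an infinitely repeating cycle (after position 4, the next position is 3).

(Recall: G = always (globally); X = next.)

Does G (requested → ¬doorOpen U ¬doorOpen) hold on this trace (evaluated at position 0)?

Violated

requested → ¬doorOpen U ¬doorOpen must hold at every position from 0 onward. It fails at position 2, so G (requested → ¬doorOpen U ¬doorOpen) is false.
Positions where requested holds: 2, 4.
Check ¬doorOpen U ¬doorOpen at each: 2→fails, 4→ok.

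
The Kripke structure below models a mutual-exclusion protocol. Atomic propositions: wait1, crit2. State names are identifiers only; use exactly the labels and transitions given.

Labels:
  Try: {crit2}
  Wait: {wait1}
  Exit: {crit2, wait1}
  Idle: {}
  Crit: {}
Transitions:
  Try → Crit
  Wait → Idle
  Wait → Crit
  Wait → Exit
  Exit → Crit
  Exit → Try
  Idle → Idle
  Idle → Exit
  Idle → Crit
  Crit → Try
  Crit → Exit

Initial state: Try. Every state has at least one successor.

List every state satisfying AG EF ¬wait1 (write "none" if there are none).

States satisfying EF ¬wait1: {Try, Wait, Exit, Idle, Crit}.
States satisfying AG EF ¬wait1: {Try, Wait, Exit, Idle, Crit}.

{Try, Wait, Exit, Idle, Crit}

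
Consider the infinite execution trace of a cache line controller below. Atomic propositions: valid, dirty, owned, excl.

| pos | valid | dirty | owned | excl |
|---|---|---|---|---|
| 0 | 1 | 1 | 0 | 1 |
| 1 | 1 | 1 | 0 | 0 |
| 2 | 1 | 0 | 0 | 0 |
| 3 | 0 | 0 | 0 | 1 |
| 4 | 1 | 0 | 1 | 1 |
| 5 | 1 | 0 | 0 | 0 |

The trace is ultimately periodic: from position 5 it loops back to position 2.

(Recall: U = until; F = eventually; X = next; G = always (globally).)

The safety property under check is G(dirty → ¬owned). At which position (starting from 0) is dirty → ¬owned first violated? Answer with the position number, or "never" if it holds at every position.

dirty → ¬owned holds at every position 0..5, and those are all the positions the trace ever visits, so the invariant G(dirty → ¬owned) is never violated.

never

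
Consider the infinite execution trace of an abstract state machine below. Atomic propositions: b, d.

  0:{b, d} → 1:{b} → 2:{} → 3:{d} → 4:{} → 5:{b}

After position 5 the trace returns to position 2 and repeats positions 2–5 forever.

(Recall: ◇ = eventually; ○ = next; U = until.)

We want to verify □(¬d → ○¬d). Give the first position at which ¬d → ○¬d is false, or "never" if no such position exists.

2

Check ¬d → ○¬d at each position in order: 0 ✓, 1 ✓.
At position 2 the labels are {} and the next position 3 has {d}, so ¬d → ○¬d is false there. This is the first violation.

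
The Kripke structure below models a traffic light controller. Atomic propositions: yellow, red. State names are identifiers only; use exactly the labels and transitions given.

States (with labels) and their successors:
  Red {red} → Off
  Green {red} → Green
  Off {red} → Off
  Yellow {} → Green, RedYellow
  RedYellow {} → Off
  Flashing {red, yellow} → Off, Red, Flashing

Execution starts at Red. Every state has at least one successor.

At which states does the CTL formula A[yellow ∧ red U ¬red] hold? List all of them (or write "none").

States satisfying yellow ∧ red: {Flashing}.
States satisfying ¬red: {Yellow, RedYellow}.
States satisfying A[yellow ∧ red U ¬red]: {Yellow, RedYellow}.

{Yellow, RedYellow}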